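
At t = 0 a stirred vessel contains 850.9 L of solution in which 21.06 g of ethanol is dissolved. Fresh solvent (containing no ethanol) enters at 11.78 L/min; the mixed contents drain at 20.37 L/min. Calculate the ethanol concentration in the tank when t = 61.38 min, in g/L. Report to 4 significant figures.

Let m(t) be the amount of ethanol. Volume: V(t) = V₀ + (Q_in − Q_out) t = 850.9 − 8.59000 t; V(61.38) = 323.646 L.
Solute balance: dm/dt = 0 − Q_out C = −Q_out m/V(t).
dm/m = −Q_out dt/(V₀ − 8.59000 t); integrating gives ln(m/m₀) = −(Q_out/(Q_in−Q_out)) ln(V/V₀).
m = m₀ (V₀/V)^(Q_out/(Q_in−Q_out)) = 21.06 × (850.9/323.646)^(-2.37136) = 2.12785 g.
C = m/V = 2.12785/323.646 = 0.00657462 g/L.

0.006575 g/L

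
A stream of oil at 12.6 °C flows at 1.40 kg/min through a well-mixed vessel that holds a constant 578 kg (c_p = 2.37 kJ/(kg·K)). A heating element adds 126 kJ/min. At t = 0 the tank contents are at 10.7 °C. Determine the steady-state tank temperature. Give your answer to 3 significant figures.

50.6 °C

Energy balance: M c_p dT/dt = ṁ c_p (T_in − T) + 126.
At steady state dT/dt = 0 ⇒ T_ss = T_in + Q̇/(ṁ c_p) = 12.6 + 126/(1.40·2.37) = 50.575 °C.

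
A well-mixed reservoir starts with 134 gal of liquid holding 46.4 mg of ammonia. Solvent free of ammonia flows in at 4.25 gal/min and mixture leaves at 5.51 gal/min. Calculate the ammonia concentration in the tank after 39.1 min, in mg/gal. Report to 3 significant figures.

0.0738 mg/gal

Total volume: dV/dt = Q_in − Q_out = -1.2600 gal/min, so V(t) = 134 − 1.2600 t and V(39.1) = 84.734 gal.
Solute balance: dm/dt = 0 − Q_out C = −Q_out m/V(t).
Separate: dm/m = −Q_out dt/V(t) ⇒ ln(m/m₀) = −(Q_out/(Q_in−Q_out)) ln(V/V₀).
m = m₀ (V₀/V)^(Q_out/(Q_in−Q_out)) = 46.4 × (134/84.734)^(-4.3730) = 6.2529 mg.
C = m/V = 6.2529/84.734 = 0.073795 mg/gal.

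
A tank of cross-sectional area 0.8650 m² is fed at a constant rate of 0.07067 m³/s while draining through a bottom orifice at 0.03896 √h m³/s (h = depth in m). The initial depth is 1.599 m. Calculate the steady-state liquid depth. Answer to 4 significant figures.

Volume balance on the tank: A dh/dt = Q_in − 0.03896 √h. At steady state dh/dt = 0:
Q_in = 0.03896 √h_ss ⇒ √h_ss = 0.07067/0.03896 = 1.81391.
h_ss = 1.81391² = 3.29028 m. (Since h₀ = 1.599 m < h_ss, the level will rise toward this value.)

3.290 m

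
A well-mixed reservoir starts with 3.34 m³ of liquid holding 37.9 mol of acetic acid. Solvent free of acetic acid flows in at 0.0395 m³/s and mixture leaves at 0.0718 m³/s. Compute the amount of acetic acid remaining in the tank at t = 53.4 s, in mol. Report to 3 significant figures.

Total volume: dV/dt = Q_in − Q_out = -0.032300 m³/s, so V(t) = 3.34 − 0.032300 t and V(53.4) = 1.6152 m³.
Species balance (pure solvent in): dm/dt = −Q_out · m/V(t).
Separate: dm/m = −Q_out dt/V(t) ⇒ ln(m/m₀) = −(Q_out/(Q_in−Q_out)) ln(V/V₀).
m = m₀ (V₀/V)^(Q_out/(Q_in−Q_out)) = 37.9 × (3.34/1.6152)^(-2.2229) = 7.5380 mol.

7.54 mol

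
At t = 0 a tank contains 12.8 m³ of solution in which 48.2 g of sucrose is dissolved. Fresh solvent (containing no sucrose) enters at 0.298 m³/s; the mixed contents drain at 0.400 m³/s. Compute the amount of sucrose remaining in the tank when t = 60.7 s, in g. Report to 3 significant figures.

Total volume: dV/dt = Q_in − Q_out = -0.10200 m³/s, so V(t) = 12.8 − 0.10200 t and V(60.7) = 6.6086 m³.
Species balance (pure solvent in): dm/dt = −Q_out · m/V(t).
dm/m = −Q_out dt/(V₀ − 0.10200 t); integrating gives ln(m/m₀) = −(Q_out/(Q_in−Q_out)) ln(V/V₀).
m = m₀ (V₀/V)^(Q_out/(Q_in−Q_out)) = 48.2 × (12.8/6.6086)^(-3.9216) = 3.6071 g.

3.61 g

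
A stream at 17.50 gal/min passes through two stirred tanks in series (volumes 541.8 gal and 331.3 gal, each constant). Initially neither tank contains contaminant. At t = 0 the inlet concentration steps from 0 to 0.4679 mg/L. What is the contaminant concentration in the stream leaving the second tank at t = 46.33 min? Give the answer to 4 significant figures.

Each tank obeys Vᵢ dCᵢ/dt = Q(Cᵢ₋₁ − Cᵢ), so τᵢ = Vᵢ/Q.
τ₁ = 541.8/17.50 = 30.9600 min; τ₂ = 331.3/17.50 = 18.9314 min.
Tank 1: C₁ = C_in(1 − e^(−t/τ₁)). Tank 2 (τ₁ ≠ τ₂): C₂ = C_in[1 − (τ₁ e^(−t/τ₁) − τ₂ e^(−t/τ₂))/(τ₁ − τ₂)].
At t = 46.33: e^(−t/τ₁) = 0.223924, e^(−t/τ₂) = 0.0865309.
C₂ = 0.4679·[1 − (30.9600·0.223924 − 18.9314·0.0865309)/(12.0286)] = 0.4679·0.559836 = 0.261947 mg/L.

0.2619 mg/L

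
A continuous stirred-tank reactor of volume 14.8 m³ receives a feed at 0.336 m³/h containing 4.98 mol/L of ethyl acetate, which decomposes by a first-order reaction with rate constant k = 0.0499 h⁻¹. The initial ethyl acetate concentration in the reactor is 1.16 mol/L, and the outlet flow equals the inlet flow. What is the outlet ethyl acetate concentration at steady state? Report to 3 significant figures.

1.56 mol/L

Species balance: V dC/dt = Q C_in − Q C − k V C.
Steady state (dC/dt = 0): C_ss = Q C_in/(Q + kV) = C_in/(1 + kV/Q).
C_ss = 0.336·4.98/(0.336 + 0.0499·14.8) = 1.6733/1.0745 = 1.5572 mol/L.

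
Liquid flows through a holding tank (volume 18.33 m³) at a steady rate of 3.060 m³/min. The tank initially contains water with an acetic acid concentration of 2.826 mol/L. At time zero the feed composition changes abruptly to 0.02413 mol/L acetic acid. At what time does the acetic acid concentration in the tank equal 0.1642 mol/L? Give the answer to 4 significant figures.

17.95 min

Species balance: V dC/dt = Q(C_in − C) ⇒ τ = V/Q = 5.99020 min.
C(t) = C_in + (C₀ − C_in) e^(−t/τ). Set C = 0.1642 and solve for t:
e^(−t/τ) = (C − C_in)/(C₀ − C_in) = (0.1642 − 0.02413)/(2.826 − 0.02413) = 0.0499916
t = −τ ln(…) = 5.99020 × 2.99590 = 17.9460 min.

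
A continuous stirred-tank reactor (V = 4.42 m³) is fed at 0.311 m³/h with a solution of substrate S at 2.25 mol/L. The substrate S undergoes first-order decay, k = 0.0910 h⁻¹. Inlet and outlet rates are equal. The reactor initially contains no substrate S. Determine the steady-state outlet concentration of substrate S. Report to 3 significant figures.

Species balance: V dC/dt = Q C_in − Q C − k V C.
Steady state (dC/dt = 0): C_ss = Q C_in/(Q + kV) = C_in/(1 + kV/Q).
C_ss = 0.311·2.25/(0.311 + 0.0910·4.42) = 0.69975/0.71322 = 0.98111 mol/L.

0.981 mol/L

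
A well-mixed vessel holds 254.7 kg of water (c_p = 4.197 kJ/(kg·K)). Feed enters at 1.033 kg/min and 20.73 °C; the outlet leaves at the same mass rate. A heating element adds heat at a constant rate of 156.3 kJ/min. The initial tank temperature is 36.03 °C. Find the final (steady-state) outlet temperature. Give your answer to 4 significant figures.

M c_p dT/dt = ṁ c_p (T_in − T) + Q̇.
At steady state dT/dt = 0 ⇒ T_ss = T_in + Q̇/(ṁ c_p) = 20.73 + 156.3/(1.033·4.197) = 56.7812 °C.

56.78 °C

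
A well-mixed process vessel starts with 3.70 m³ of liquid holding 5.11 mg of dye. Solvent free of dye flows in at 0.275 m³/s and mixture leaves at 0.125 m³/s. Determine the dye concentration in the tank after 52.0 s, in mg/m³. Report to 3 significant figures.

0.173 mg/m³

Let m(t) be the amount of dye. Volume: V(t) = V₀ + (Q_in − Q_out) t = 3.70 + 0.15000 t; V(52.0) = 11.500 m³.
No dye enters, so dm/dt = −Q_out · (m/V).
Separate: dm/m = −Q_out dt/V(t) ⇒ ln(m/m₀) = −(Q_out/(Q_in−Q_out)) ln(V/V₀).
m = m₀ (V₀/V)^(Q_out/(Q_in−Q_out)) = 5.11 × (3.70/11.500)^(0.83333) = 1.9861 mg.
C = m/V = 1.9861/11.500 = 0.17271 mg/m³.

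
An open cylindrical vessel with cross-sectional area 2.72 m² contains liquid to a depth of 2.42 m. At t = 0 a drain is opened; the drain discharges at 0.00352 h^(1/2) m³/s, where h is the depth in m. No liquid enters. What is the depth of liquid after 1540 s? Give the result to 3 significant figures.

0.313 m

With no inflow, A dh/dt = −0.00352 √h.
Separate and integrate: 2(√h − √h₀) = −(0.00352/A) t.
√h = √2.42 − 0.00352·1540/(2·2.72) = 1.5556 − 0.99647 = 0.55916.
h = 0.55916² = 0.31266 m.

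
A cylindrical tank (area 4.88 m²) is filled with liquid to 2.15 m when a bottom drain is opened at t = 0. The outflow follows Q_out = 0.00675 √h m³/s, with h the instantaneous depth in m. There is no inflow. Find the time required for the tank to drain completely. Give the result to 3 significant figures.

2120 s

Accumulation of liquid (constant cross-section A): A dh/dt = −0.00675 √h.
This is separable: 2 d(√h)/dt = −0.00675/A, so √h = √h₀ − (0.00675/(2A)) t.
Tank is empty when √h = 0: t_empty = 2A√h₀/0.00675.
t_empty = 2·4.88·√2.15/0.00675 = 9.7600·1.4663/0.00675 = 2120.1 s.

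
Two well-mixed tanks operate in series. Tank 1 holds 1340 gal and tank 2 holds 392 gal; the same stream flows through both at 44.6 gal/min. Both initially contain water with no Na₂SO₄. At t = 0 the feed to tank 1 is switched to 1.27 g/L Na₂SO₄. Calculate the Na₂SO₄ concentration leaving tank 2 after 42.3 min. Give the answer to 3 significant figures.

0.835 g/L

Each tank obeys Vᵢ dCᵢ/dt = Q(Cᵢ₋₁ − Cᵢ), so τᵢ = Vᵢ/Q.
τ₁ = 1340/44.6 = 30.045 min; τ₂ = 392/44.6 = 8.7892 min.
Tank 1: C₁ = C_in(1 − e^(−t/τ₁)). Tank 2 (τ₁ ≠ τ₂): C₂ = C_in[1 − (τ₁ e^(−t/τ₁) − τ₂ e^(−t/τ₂))/(τ₁ − τ₂)].
At t = 42.3: e^(−t/τ₁) = 0.24466, e^(−t/τ₂) = 0.0081259.
C₂ = 1.27·[1 − (30.045·0.24466 − 8.7892·0.0081259)/(21.256)] = 1.27·0.65754 = 0.83507 g/L.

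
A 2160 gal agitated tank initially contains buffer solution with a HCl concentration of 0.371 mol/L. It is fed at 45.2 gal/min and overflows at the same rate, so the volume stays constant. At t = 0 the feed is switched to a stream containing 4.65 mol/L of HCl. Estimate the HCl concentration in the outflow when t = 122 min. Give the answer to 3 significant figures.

Transient balance on the dissolved component: V dC/dt = Q(C_in − C).
So dC/dt = (C_in − C)/τ with τ = V/Q = 2160/45.2 = 47.788 min.
Solution: C(t) = C_in + (C₀ − C_in) e^(−t/τ).
C(122) = 4.65 + (0.371 − 4.65)·e^(−122/47.788) = 4.65 + (-4.2790)·0.077851 = 4.3169 mol/L.

4.32 mol/L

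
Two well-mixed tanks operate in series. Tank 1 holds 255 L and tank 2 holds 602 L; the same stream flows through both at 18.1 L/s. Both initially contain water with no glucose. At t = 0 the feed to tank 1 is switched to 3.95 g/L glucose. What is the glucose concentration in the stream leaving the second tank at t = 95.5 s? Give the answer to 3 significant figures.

Time constants: τᵢ = Vᵢ/Q for each well-mixed tank.
τ₁ = 255/18.1 = 14.088 s; τ₂ = 602/18.1 = 33.260 s.
Tank 1: C₁ = C_in(1 − e^(−t/τ₁)). Tank 2 (τ₁ ≠ τ₂): C₂ = C_in[1 − (τ₁ e^(−t/τ₁) − τ₂ e^(−t/τ₂))/(τ₁ − τ₂)].
At t = 95.5: e^(−t/τ₁) = 0.0011378, e^(−t/τ₂) = 0.056623.
C₂ = 3.95·[1 − (14.088·0.0011378 − 33.260·0.056623)/(-19.171)] = 3.95·0.90260 = 3.5653 g/L.

3.57 g/L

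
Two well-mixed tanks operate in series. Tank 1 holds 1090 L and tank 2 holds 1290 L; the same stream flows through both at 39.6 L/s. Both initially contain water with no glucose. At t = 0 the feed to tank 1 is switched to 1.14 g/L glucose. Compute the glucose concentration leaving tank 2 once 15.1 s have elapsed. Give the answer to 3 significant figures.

Time constants: τᵢ = Vᵢ/Q for each well-mixed tank.
τ₁ = 1090/39.6 = 27.525 s; τ₂ = 1290/39.6 = 32.576 s.
Tank 1: C₁ = C_in(1 − e^(−t/τ₁)). Tank 2 (τ₁ ≠ τ₂): C₂ = C_in[1 − (τ₁ e^(−t/τ₁) − τ₂ e^(−t/τ₂))/(τ₁ − τ₂)].
At t = 15.1: e^(−t/τ₁) = 0.57777, e^(−t/τ₂) = 0.62906.
C₂ = 1.14·[1 − (27.525·0.57777 − 32.576·0.62906)/(-5.0505)] = 1.14·0.091410 = 0.10421 g/L.

0.104 g/L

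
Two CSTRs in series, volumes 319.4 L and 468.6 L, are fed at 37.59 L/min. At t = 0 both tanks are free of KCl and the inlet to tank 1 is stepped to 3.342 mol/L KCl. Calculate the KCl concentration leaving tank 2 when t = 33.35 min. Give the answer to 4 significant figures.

2.760 mol/L

Each tank obeys Vᵢ dCᵢ/dt = Q(Cᵢ₋₁ − Cᵢ), so τᵢ = Vᵢ/Q.
τ₁ = 319.4/37.59 = 8.49694 min; τ₂ = 468.6/37.59 = 12.4661 min.
Solving the cascade with C₁(0)=C₂(0)=0 gives C₂(t) = C_in[1 − (τ₁ e^(−t/τ₁) − τ₂ e^(−t/τ₂))/(τ₁ − τ₂)].
At t = 33.35: e^(−t/τ₁) = 0.0197433, e^(−t/τ₂) = 0.0688890.
C₂ = 3.342·[1 − (8.49694·0.0197433 − 12.4661·0.0688890)/(-3.96914)] = 3.342·0.825902 = 2.76017 mol/L.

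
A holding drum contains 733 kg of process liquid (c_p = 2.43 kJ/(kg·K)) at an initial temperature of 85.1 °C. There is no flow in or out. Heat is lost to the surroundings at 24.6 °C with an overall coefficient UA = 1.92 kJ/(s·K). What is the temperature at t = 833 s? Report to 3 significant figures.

49.2 °C

Lumped-capacitance energy balance: M c_p dT/dt = UA(T_amb − T).
dT/dt = (T_ss − T)/τ with T_ss = T_amb = 24.600 °C, τ = M c_p/UA = 733·2.43/1.92 = 927.70 s.
Integrating: T(t) = T_ss + (T₀ − T_ss) e^(−t/τ).
T(833) = 24.600 + (60.500)·0.40742 = 49.249 °C.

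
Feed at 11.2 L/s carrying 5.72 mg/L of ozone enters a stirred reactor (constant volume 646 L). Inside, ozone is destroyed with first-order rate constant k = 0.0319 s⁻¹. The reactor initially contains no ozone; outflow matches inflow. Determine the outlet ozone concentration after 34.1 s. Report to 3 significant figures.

1.64 mg/L

Species balance: V dC/dt = Q C_in − Q C − k V C.
dC/dt = (Q/V) C_in − (Q/V + k) C; effective rate a = Q/V + k = 0.017337 + 0.0319 = 0.049237 s⁻¹.
C_ss = Q C_in/(Q + kV) = 2.0141 mg/L; C(t) = C_ss + (C₀ − C_ss) e^(−a t).
C(34.1) = 2.0141 + (-2.0141)·e^(−0.049237·34.1) = 2.0141 + (-2.0141)·0.18656 = 1.6384 mg/L.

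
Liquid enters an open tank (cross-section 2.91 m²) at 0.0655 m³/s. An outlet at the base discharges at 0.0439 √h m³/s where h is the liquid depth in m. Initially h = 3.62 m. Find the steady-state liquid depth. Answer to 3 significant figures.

2.23 m

A dh/dt = Q_in − 0.0439 √h. Steady state requires inflow = outflow:
Q_in = 0.0439 √h_ss ⇒ √h_ss = 0.0655/0.0439 = 1.4920.
h_ss = 1.4920² = 2.2261 m. (Since h₀ = 3.62 m > h_ss, the level will fall toward this value.)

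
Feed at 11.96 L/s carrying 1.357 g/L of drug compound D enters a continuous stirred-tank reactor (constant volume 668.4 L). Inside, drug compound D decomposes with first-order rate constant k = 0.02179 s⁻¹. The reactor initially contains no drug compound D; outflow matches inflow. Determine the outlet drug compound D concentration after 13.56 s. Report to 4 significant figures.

Species balance: V dC/dt = Q C_in − Q C − k V C.
This is linear with rate a = Q/V + k = 0.0396835 s⁻¹.
C_ss = Q C_in/(Q + kV) = 0.611878 g/L; C(t) = C_ss + (C₀ − C_ss) e^(−a t).
C(13.56) = 0.611878 + (-0.611878)·e^(−0.0396835·13.56) = 0.611878 + (-0.611878)·0.583852 = 0.254632 g/L.

0.2546 g/L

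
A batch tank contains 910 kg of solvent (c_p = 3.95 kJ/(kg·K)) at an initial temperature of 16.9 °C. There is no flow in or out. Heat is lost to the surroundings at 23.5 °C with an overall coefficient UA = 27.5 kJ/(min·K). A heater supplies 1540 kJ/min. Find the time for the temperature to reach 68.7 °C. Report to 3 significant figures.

230 min

Heat balance on the well-mixed liquid: M c_p dT/dt = −UA(T − T_amb) + Q̇.
τ = M c_p/UA = 130.71 min; T_ss = T_amb + Q̇/UA = 23.5 + 1540/27.5 = 79.500 °C.
T(t) = T_ss + (T₀ − T_ss)e^(−t/τ); set T = 68.7:
t = −τ ln[(T − T_ss)/(T₀ − T_ss)] = −130.71 · ln(0.17252) = 229.68 min.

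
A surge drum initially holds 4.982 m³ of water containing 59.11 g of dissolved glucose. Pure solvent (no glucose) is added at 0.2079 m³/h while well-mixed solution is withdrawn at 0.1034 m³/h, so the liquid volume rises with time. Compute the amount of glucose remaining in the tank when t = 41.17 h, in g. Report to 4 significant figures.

31.93 g

Let m(t) be the amount of glucose. Volume: V(t) = V₀ + (Q_in − Q_out) t = 4.982 + 0.104500 t; V(41.17) = 9.28427 m³.
Species balance (pure solvent in): dm/dt = −Q_out · m/V(t).
dm/m = −Q_out dt/(V₀ + 0.104500 t); integrating gives ln(m/m₀) = −(Q_out/(Q_in−Q_out)) ln(V/V₀).
m = m₀ (V₀/V)^(Q_out/(Q_in−Q_out)) = 59.11 × (4.982/9.28427)^(0.989474) = 31.9274 g.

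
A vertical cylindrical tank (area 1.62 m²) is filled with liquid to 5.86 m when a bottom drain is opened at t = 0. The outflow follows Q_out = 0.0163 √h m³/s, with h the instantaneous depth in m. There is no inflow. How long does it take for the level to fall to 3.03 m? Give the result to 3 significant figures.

A dh/dt = −Q_out = −0.0163 √h.
This is separable: 2 d(√h)/dt = −0.0163/A, so √h = √h₀ − (0.0163/(2A)) t.
t = 2A(√h₀ − √h)/0.0163 = 2·1.62·(√5.86 − √3.03)/0.0163
  = 3.2400 × (2.4207 − 1.7407) / 0.0163 = 135.18 s.

135 s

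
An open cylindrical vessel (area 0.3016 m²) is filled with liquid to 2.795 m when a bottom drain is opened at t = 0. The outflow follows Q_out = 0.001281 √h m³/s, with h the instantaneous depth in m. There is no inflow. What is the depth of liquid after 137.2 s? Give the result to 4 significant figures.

A dh/dt = −Q_out = −0.001281 √h.
Separate and integrate: 2(√h − √h₀) = −(0.001281/A) t.
√h = √2.795 − 0.001281·137.2/(2·0.3016) = 1.67183 − 0.291368 = 1.38046.
h = 1.38046² = 1.90566 m.

1.906 m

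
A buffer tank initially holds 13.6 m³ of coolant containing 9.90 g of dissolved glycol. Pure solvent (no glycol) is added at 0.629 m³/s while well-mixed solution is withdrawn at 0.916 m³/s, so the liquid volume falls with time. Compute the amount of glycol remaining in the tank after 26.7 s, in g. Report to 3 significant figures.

Total volume: dV/dt = Q_in − Q_out = -0.28700 m³/s, so V(t) = 13.6 − 0.28700 t and V(26.7) = 5.9371 m³.
No glycol enters, so dm/dt = −Q_out · (m/V).
dm/m = −Q_out dt/(V₀ − 0.28700 t); integrating gives ln(m/m₀) = −(Q_out/(Q_in−Q_out)) ln(V/V₀).
m = m₀ (V₀/V)^(Q_out/(Q_in−Q_out)) = 9.90 × (13.6/5.9371)^(-3.1916) = 0.70268 g.

0.703 g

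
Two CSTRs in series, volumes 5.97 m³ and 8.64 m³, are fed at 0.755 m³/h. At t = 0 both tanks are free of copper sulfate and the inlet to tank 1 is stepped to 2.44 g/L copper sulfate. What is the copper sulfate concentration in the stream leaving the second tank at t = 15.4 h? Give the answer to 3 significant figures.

Species balance on tank i: dCᵢ/dt = (Cᵢ₋₁ − Cᵢ)/τᵢ with τᵢ = Vᵢ/Q.
τ₁ = 5.97/0.755 = 7.9073 h; τ₂ = 8.64/0.755 = 11.444 h.
Tank 1: C₁ = C_in(1 − e^(−t/τ₁)). Tank 2 (τ₁ ≠ τ₂): C₂ = C_in[1 − (τ₁ e^(−t/τ₁) − τ₂ e^(−t/τ₂))/(τ₁ − τ₂)].
At t = 15.4: e^(−t/τ₁) = 0.14262, e^(−t/τ₂) = 0.26035.
C₂ = 2.44·[1 − (7.9073·0.14262 − 11.444·0.26035)/(-3.5364)] = 2.44·0.47640 = 1.1624 g/L.

1.16 g/L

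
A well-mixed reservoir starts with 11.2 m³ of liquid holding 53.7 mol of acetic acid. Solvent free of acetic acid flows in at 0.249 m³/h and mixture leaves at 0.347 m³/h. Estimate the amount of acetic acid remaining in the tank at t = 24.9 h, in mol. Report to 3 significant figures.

22.5 mol

Let m(t) be the amount of acetic acid. Volume: V(t) = V₀ + (Q_in − Q_out) t = 11.2 − 0.098000 t; V(24.9) = 8.7598 m³.
Species balance (pure solvent in): dm/dt = −Q_out · m/V(t).
Separate: dm/m = −Q_out dt/V(t) ⇒ ln(m/m₀) = −(Q_out/(Q_in−Q_out)) ln(V/V₀).
m = m₀ (V₀/V)^(Q_out/(Q_in−Q_out)) = 53.7 × (11.2/8.7598)^(-3.5408) = 22.495 mol.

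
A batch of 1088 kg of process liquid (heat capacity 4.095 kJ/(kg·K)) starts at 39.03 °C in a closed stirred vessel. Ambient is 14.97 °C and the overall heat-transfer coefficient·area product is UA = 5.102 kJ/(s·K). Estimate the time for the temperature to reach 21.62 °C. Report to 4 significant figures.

Lumped-capacitance energy balance: M c_p dT/dt = UA(T_amb − T).
τ = M c_p/UA = 873.258 s; T_ss = T_amb = 14.9700 °C.
T(t) = T_ss + (T₀ − T_ss)e^(−t/τ); set T = 21.62:
t = −τ ln[(T − T_ss)/(T₀ − T_ss)] = −873.258 · ln(0.276392) = 1122.95 s.

1123 s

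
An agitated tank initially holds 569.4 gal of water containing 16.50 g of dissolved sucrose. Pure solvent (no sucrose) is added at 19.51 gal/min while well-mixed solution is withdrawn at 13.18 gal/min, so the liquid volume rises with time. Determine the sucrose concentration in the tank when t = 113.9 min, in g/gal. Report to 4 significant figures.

0.002328 g/gal

Let m(t) be the amount of sucrose. Volume: V(t) = V₀ + (Q_in − Q_out) t = 569.4 + 6.33000 t; V(113.9) = 1290.39 gal.
Species balance (pure solvent in): dm/dt = −Q_out · m/V(t).
dm/m = −Q_out dt/(V₀ + 6.33000 t); integrating gives ln(m/m₀) = −(Q_out/(Q_in−Q_out)) ln(V/V₀).
m = m₀ (V₀/V)^(Q_out/(Q_in−Q_out)) = 16.50 × (569.4/1290.39)^(2.08215) = 3.00394 g.
C = m/V = 3.00394/1290.39 = 0.00232794 g/gal.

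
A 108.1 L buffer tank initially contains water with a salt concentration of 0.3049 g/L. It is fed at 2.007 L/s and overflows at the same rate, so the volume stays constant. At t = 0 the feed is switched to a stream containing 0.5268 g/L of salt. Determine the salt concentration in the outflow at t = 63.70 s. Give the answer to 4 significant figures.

0.4588 g/L

Unsteady species balance (constant V, well mixed): V dC/dt = Q(C_in − C).
So dC/dt = (C_in − C)/τ with τ = V/Q = 108.1/2.007 = 53.8615 s.
Solution: C(t) = C_in + (C₀ − C_in) e^(−t/τ).
C(63.70) = 0.5268 + (0.3049 − 0.5268)·e^(−63.70/53.8615) = 0.5268 + (-0.221900)·0.306461 = 0.458796 g/L.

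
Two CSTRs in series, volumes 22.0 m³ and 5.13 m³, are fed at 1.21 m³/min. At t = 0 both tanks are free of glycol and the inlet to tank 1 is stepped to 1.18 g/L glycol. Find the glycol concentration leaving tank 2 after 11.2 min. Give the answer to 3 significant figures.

Time constants: τᵢ = Vᵢ/Q for each well-mixed tank.
τ₁ = 22.0/1.21 = 18.182 min; τ₂ = 5.13/1.21 = 4.2397 min.
Solving the cascade with C₁(0)=C₂(0)=0 gives C₂(t) = C_in[1 − (τ₁ e^(−t/τ₁) − τ₂ e^(−t/τ₂))/(τ₁ − τ₂)].
At t = 11.2: e^(−t/τ₁) = 0.54010, e^(−t/τ₂) = 0.071239.
C₂ = 1.18·[1 − (18.182·0.54010 − 4.2397·0.071239)/(13.942)] = 1.18·0.31732 = 0.37444 g/L.

0.374 g/L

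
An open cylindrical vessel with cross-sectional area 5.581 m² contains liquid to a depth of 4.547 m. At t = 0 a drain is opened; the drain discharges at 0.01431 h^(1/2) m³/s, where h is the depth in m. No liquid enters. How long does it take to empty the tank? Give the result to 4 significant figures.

1663 s

Accumulation of liquid (constant cross-section A): A dh/dt = −0.01431 √h.
∫ h^(−1/2) dh = −(0.01431/A) ∫ dt, giving 2√h = 2√h₀ − (0.01431/A) t.
Tank is empty when √h = 0: t_empty = 2A√h₀/0.01431.
t_empty = 2·5.581·√4.547/0.01431 = 11.1620·2.13237/0.01431 = 1663.28 s.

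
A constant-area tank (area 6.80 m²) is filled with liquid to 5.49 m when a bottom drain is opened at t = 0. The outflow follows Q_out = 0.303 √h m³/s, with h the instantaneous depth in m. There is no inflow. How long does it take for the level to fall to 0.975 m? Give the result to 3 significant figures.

60.8 s

A dh/dt = −Q_out = −0.303 √h.
Separate and integrate: 2(√h − √h₀) = −(0.303/A) t.
t = 2A(√h₀ − √h)/0.303 = 2·6.80·(√5.49 − √0.975)/0.303
  = 13.600 × (2.3431 − 0.98742) / 0.303 = 60.848 s.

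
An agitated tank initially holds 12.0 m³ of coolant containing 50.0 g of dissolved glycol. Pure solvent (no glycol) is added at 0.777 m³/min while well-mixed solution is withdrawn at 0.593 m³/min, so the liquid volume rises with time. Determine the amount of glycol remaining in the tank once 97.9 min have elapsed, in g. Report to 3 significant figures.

2.61 g

Let m(t) be the amount of glycol. Volume: V(t) = V₀ + (Q_in − Q_out) t = 12.0 + 0.18400 t; V(97.9) = 30.014 m³.
No glycol enters, so dm/dt = −Q_out · (m/V).
Separate: dm/m = −Q_out dt/V(t) ⇒ ln(m/m₀) = −(Q_out/(Q_in−Q_out)) ln(V/V₀).
m = m₀ (V₀/V)^(Q_out/(Q_in−Q_out)) = 50.0 × (12.0/30.014)^(3.2228) = 2.6052 g.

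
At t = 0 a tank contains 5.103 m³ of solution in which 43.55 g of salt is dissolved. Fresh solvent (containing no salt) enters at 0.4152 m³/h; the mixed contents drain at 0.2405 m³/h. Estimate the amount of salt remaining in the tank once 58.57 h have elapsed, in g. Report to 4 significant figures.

Let m(t) be the amount of salt. Volume: V(t) = V₀ + (Q_in − Q_out) t = 5.103 + 0.174700 t; V(58.57) = 15.3352 m³.
No salt enters, so dm/dt = −Q_out · (m/V).
dm/m = −Q_out dt/(V₀ + 0.174700 t); integrating gives ln(m/m₀) = −(Q_out/(Q_in−Q_out)) ln(V/V₀).
m = m₀ (V₀/V)^(Q_out/(Q_in−Q_out)) = 43.55 × (5.103/15.3352)^(1.37665) = 9.57502 g.

9.575 g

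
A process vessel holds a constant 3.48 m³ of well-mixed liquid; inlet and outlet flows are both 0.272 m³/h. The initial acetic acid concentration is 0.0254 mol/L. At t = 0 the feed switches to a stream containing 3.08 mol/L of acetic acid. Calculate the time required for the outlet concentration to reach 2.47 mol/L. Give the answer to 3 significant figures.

Mass balance on the solute (V constant): V dC/dt = Q(C_in − C), so τ = V/Q = 12.794 h.
C(t) = C_in + (C₀ − C_in) e^(−t/τ). Set C = 2.47 and solve for t:
e^(−t/τ) = (C − C_in)/(C₀ − C_in) = (2.47 − 3.08)/(0.0254 − 3.08) = 0.19970
t = −τ ln(…) = 12.794 × 1.6109 = 20.611 h.

20.6 h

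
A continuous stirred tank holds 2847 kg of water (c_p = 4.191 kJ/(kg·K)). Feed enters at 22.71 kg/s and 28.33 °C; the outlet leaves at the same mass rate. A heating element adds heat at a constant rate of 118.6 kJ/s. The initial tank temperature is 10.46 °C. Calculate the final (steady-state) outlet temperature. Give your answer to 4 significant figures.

First-law balance (no shaft work): M c_p dT/dt = ṁ c_p (T_in − T) + 118.6.
At steady state dT/dt = 0 ⇒ T_ss = T_in + Q̇/(ṁ c_p) = 28.33 + 118.6/(22.71·4.191) = 29.5761 °C.

29.58 °C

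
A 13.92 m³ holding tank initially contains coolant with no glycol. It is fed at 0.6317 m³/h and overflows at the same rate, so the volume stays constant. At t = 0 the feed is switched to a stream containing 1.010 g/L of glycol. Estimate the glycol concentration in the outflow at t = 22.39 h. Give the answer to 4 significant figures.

0.6444 g/L

Mass balance on the solute (V constant): V dC/dt = Q(C_in − C).
Rewrite as dC/dt + C/τ = C_in/τ, τ = V/Q = 22.0358 h.
This is linear first-order; C(t) = C_in + (C₀ − C_in) e^(−t/τ).
C(22.39) = 1.010 + (0 − 1.010)·e^(−22.39/22.0358) = 1.010 + (-1.01000)·0.362013 = 0.644367 g/L.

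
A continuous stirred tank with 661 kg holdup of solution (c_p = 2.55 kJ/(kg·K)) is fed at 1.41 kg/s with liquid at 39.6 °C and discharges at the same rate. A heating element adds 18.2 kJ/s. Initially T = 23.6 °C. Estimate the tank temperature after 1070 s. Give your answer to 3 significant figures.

42.5 °C

M c_p dT/dt = ṁ c_p (T_in − T) + Q̇.
Rearrange: dT/dt = (T_ss − T)/τ with τ = M/ṁ = 468.79 s and T_ss = T_in + Q̇/(ṁ c_p) = 44.662 °C.
T approaches T_ss exponentially: T(t) = T_ss + (T₀ − T_ss) e^(−t/τ).
T(1070) = 44.662 + (-21.062)·e^(−1070/468.79) = 44.662 + (-21.062)·0.10203 = 42.513 °C.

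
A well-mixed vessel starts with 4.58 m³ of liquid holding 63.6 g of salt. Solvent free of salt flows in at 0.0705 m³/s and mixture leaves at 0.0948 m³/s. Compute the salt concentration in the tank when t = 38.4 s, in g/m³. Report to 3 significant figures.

7.17 g/m³

Let m(t) be the amount of salt. Volume: V(t) = V₀ + (Q_in − Q_out) t = 4.58 − 0.024300 t; V(38.4) = 3.6469 m³.
Species balance (pure solvent in): dm/dt = −Q_out · m/V(t).
Separate: dm/m = −Q_out dt/V(t) ⇒ ln(m/m₀) = −(Q_out/(Q_in−Q_out)) ln(V/V₀).
m = m₀ (V₀/V)^(Q_out/(Q_in−Q_out)) = 63.6 × (4.58/3.6469)^(-3.9012) = 26.149 g.
C = m/V = 26.149/3.6469 = 7.1702 g/m³.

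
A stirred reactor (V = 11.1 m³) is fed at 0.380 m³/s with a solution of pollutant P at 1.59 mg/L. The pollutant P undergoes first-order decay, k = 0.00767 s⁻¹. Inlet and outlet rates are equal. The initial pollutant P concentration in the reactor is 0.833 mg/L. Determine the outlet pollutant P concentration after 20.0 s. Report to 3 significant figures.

Species balance: V dC/dt = Q C_in − Q C − k V C.
dC/dt = (Q/V) C_in − (Q/V + k) C; effective rate a = Q/V + k = 0.034234 + 0.00767 = 0.041904 s⁻¹.
C_ss = Q C_in/(Q + kV) = 1.2990 mg/L; C(t) = C_ss + (C₀ − C_ss) e^(−a t).
C(20.0) = 1.2990 + (-0.46597)·e^(−0.041904·20.0) = 1.2990 + (-0.46597)·0.43254 = 1.0974 mg/L.

1.10 mg/L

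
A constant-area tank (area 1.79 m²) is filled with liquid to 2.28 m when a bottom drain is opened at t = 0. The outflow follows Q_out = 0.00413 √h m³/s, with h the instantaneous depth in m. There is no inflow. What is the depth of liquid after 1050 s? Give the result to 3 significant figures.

A dh/dt = −Q_out = −0.00413 √h.
This is separable: 2 d(√h)/dt = −0.00413/A, so √h = √h₀ − (0.00413/(2A)) t.
√h = √2.28 − 0.00413·1050/(2·1.79) = 1.5100 − 1.2113 = 0.29865.
h = 0.29865² = 0.089194 m.

0.0892 m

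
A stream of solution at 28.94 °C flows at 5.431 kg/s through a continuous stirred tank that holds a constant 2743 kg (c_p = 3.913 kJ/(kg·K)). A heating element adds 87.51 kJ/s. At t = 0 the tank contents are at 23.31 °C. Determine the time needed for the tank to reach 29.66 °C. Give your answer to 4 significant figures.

M c_p dT/dt = ṁ c_p (T_in − T) + Q̇.
τ = M/ṁ = 505.064 s; T_ss = T_in + Q̇/(ṁ c_p) = 33.0578 °C.
T(t) = T_ss + (T₀ − T_ss) e^(−t/τ). Set T = 29.66:
e^(−t/τ) = (29.66 − 33.0578)/(23.31 − 33.0578) = 0.348573
t = −505.064 · ln(0.348573) = 532.291 s.

532.3 s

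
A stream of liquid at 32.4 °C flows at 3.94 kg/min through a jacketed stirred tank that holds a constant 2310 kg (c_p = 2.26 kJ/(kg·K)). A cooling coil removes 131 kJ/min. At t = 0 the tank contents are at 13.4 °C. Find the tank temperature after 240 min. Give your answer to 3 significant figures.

14.8 °C

First-law balance (no shaft work): M c_p dT/dt = ṁ c_p (T_in − T) − 131.
Rearrange: dT/dt = (T_ss − T)/τ with τ = M/ṁ = 586.29 min and T_ss = T_in − Q̇/(ṁ c_p) = 17.688 °C.
T approaches T_ss exponentially: T(t) = T_ss + (T₀ − T_ss) e^(−t/τ).
T(240) = 17.688 + (-4.2882)·e^(−240/586.29) = 17.688 + (-4.2882)·0.66408 = 14.840 °C.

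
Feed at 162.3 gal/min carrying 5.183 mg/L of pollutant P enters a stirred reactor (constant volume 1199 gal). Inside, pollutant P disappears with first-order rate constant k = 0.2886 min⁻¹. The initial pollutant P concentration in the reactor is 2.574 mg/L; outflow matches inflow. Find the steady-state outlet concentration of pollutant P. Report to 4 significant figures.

1.655 mg/L

Accumulation = in − out − consumed: V dC/dt = Q C_in − Q C − k V C.
Steady state (dC/dt = 0): C_ss = Q C_in/(Q + kV) = C_in/(1 + kV/Q).
C_ss = 162.3·5.183/(162.3 + 0.2886·1199) = 841.201/508.331 = 1.65483 mg/L.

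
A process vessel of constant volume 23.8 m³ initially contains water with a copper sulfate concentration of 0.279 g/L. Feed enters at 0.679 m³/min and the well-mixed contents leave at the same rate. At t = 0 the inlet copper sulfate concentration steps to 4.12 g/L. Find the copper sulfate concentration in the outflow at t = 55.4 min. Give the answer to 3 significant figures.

3.33 g/L

Transient balance on the dissolved component: V dC/dt = Q(C_in − C).
Rewrite as dC/dt + C/τ = C_in/τ, τ = V/Q = 35.052 min.
This is linear first-order; C(t) = C_in + (C₀ − C_in) e^(−t/τ).
C(55.4) = 4.12 + (0.279 − 4.12)·e^(−55.4/35.052) = 4.12 + (-3.8410)·0.20587 = 3.3293 g/L.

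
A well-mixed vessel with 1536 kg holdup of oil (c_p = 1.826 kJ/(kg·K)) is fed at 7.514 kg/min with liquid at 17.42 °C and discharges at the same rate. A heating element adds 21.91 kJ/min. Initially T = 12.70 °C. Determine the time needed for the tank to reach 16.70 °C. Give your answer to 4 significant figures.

First-law balance (no shaft work): M c_p dT/dt = ṁ c_p (T_in − T) + 21.91.
τ = M/ṁ = 204.418 min; T_ss = T_in + Q̇/(ṁ c_p) = 19.0169 °C.
T(t) = T_ss + (T₀ − T_ss) e^(−t/τ). Set T = 16.70:
e^(−t/τ) = (16.70 − 19.0169)/(12.70 − 19.0169) = 0.366775
t = −204.418 · ln(0.366775) = 205.033 min.

205.0 min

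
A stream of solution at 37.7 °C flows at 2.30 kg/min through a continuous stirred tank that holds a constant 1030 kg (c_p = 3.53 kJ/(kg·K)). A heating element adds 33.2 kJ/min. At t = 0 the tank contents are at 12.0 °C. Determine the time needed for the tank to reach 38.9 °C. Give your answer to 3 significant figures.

1040 min

Energy balance: M c_p dT/dt = ṁ c_p (T_in − T) + 33.2.
τ = M/ṁ = 447.83 min; T_ss = T_in + Q̇/(ṁ c_p) = 41.789 °C.
T(t) = T_ss + (T₀ − T_ss) e^(−t/τ). Set T = 38.9:
e^(−t/τ) = (38.9 − 41.789)/(12.0 − 41.789) = 0.096987
t = −447.83 · ln(0.096987) = 1044.9 min.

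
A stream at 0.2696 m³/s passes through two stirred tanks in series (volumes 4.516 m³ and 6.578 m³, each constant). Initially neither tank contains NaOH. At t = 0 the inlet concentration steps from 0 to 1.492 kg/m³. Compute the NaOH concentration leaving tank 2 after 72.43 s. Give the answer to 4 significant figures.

1.291 kg/m³

Species balance on tank i: dCᵢ/dt = (Cᵢ₋₁ − Cᵢ)/τᵢ with τᵢ = Vᵢ/Q.
τ₁ = 4.516/0.2696 = 16.7507 s; τ₂ = 6.578/0.2696 = 24.3991 s.
Solving the cascade with C₁(0)=C₂(0)=0 gives C₂(t) = C_in[1 − (τ₁ e^(−t/τ₁) − τ₂ e^(−t/τ₂))/(τ₁ − τ₂)].
At t = 72.43: e^(−t/τ₁) = 0.0132470, e^(−t/τ₂) = 0.0513777.
C₂ = 1.492·[1 − (16.7507·0.0132470 − 24.3991·0.0513777)/(-7.64837)] = 1.492·0.865112 = 1.29075 kg/m³.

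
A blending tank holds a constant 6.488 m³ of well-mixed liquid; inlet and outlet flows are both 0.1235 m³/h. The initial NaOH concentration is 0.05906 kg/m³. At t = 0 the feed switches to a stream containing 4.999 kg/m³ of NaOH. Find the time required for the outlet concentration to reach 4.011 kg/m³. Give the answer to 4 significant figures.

84.55 h

Unsteady species balance (constant V, well mixed): V dC/dt = Q(C_in − C), so τ = V/Q = 52.5344 h.
C(t) = C_in + (C₀ − C_in) e^(−t/τ). Set C = 4.011 and solve for t:
e^(−t/τ) = (C − C_in)/(C₀ − C_in) = (4.011 − 4.999)/(0.05906 − 4.999) = 0.200002
t = −τ ln(…) = 52.5344 × 1.60943 = 84.5502 h.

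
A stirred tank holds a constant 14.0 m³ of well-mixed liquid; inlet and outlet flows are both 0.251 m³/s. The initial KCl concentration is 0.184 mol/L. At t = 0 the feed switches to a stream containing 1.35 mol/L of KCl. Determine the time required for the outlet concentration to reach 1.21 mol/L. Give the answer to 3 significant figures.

Accumulation = in − out for the solute gives V dC/dt = Q(C_in − C), so τ = V/Q = 55.777 s.
C(t) = C_in + (C₀ − C_in) e^(−t/τ). Set C = 1.21 and solve for t:
e^(−t/τ) = (C − C_in)/(C₀ − C_in) = (1.21 − 1.35)/(0.184 − 1.35) = 0.12007
t = −τ ln(…) = 55.777 × 2.1197 = 118.23 s.

118 s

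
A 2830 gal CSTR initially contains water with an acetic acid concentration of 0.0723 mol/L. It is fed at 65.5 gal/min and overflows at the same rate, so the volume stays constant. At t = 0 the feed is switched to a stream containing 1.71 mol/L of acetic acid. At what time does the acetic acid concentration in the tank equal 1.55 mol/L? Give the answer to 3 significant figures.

Mass balance on the solute (V constant): V dC/dt = Q(C_in − C), so τ = V/Q = 43.206 min.
C(t) = C_in + (C₀ − C_in) e^(−t/τ). Set C = 1.55 and solve for t:
e^(−t/τ) = (C − C_in)/(C₀ − C_in) = (1.55 − 1.71)/(0.0723 − 1.71) = 0.097698
t = −τ ln(…) = 43.206 × 2.3259 = 100.49 min.

100 min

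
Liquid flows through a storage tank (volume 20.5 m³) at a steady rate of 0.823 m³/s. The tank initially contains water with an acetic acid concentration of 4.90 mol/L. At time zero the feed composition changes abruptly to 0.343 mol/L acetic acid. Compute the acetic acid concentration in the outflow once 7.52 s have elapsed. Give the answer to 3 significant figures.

3.71 mol/L

Accumulation = in − out for the solute gives V dC/dt = Q(C_in − C).
So dC/dt = (C_in − C)/τ with τ = V/Q = 20.5/0.823 = 24.909 s.
This is linear first-order; C(t) = C_in + (C₀ − C_in) e^(−t/τ).
C(7.52) = 0.343 + (4.90 − 0.343)·e^(−7.52/24.909) = 0.343 + (4.5570)·0.73941 = 3.7125 mol/L.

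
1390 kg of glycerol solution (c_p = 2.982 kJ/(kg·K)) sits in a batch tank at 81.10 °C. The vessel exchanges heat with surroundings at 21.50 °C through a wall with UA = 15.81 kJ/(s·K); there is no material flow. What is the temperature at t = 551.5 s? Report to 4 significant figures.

28.77 °C

M c_p dT/dt = −UA(T − T_amb).
dT/dt = (T_ss − T)/τ with T_ss = T_amb = 21.5000 °C, τ = M c_p/UA = 1390·2.982/15.81 = 262.175 s.
Solution: T(t) = T_ss + (T₀ − T_ss) e^(−t/τ).
T(551.5) = 21.5000 + (59.6000)·0.122021 = 28.7725 °C.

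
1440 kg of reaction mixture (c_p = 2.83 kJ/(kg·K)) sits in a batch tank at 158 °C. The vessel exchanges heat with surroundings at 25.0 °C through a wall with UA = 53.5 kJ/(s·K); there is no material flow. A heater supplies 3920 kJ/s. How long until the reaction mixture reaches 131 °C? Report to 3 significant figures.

Unsteady energy balance on the tank contents: M c_p dT/dt = −UA(T − T_amb) + Q̇.
τ = M c_p/UA = 76.172 s; T_ss = T_amb + Q̇/UA = 25.0 + 3920/53.5 = 98.271 °C.
T(t) = T_ss + (T₀ − T_ss)e^(−t/τ); set T = 131:
t = −τ ln[(T − T_ss)/(T₀ − T_ss)] = −76.172 · ln(0.54796) = 45.822 s.

45.8 s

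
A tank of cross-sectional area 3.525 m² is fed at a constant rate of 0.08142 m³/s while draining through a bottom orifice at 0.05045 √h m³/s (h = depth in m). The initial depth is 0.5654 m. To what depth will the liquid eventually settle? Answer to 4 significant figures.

2.605 m

Mass balance (ρ constant): A dh/dt = Q_in − 0.05045 √h. At steady state dh/dt = 0:
Q_in = 0.05045 √h_ss ⇒ √h_ss = 0.08142/0.05045 = 1.61388.
h_ss = 1.61388² = 2.60459 m. (Since h₀ = 0.5654 m < h_ss, the level will rise toward this value.)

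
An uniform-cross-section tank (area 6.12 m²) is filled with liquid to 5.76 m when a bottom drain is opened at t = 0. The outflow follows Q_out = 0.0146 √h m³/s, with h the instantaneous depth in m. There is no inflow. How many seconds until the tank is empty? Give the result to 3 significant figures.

With no inflow, A dh/dt = −0.0146 √h.
Separate and integrate: 2(√h − √h₀) = −(0.0146/A) t.
Set h = 0: 2√h₀ = (0.0146/A) t_empty ⇒ t_empty = 2A√h₀/0.0146.
t_empty = 2·6.12·√5.76/0.0146 = 12.240·2.4000/0.0146 = 2012.1 s.

2010 s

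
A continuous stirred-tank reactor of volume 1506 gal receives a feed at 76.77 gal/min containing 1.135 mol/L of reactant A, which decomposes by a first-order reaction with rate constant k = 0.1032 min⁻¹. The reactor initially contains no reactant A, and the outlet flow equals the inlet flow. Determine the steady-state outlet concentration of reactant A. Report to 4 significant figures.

0.3753 mol/L

V dC/dt = Q(C_in − C) − k V C.
At steady state: 0 = Q C_in − (Q + kV) C_ss, so C_ss = Q C_in/(Q + kV).
C_ss = 76.77·1.135/(76.77 + 0.1032·1506) = 87.1339/232.189 = 0.375271 mol/L.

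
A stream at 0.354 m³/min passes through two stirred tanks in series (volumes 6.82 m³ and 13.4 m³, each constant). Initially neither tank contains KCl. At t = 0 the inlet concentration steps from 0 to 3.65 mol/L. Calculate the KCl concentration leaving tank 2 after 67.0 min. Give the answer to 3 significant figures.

Species balance on tank i: dCᵢ/dt = (Cᵢ₋₁ − Cᵢ)/τᵢ with τᵢ = Vᵢ/Q.
τ₁ = 6.82/0.354 = 19.266 min; τ₂ = 13.4/0.354 = 37.853 min.
Solving the cascade with C₁(0)=C₂(0)=0 gives C₂(t) = C_in[1 − (τ₁ e^(−t/τ₁) − τ₂ e^(−t/τ₂))/(τ₁ − τ₂)].
At t = 67.0: e^(−t/τ₁) = 0.030878, e^(−t/τ₂) = 0.17033.
C₂ = 3.65·[1 − (19.266·0.030878 − 37.853·0.17033)/(-18.588)] = 3.65·0.68513 = 2.5007 mol/L.

2.50 mol/L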